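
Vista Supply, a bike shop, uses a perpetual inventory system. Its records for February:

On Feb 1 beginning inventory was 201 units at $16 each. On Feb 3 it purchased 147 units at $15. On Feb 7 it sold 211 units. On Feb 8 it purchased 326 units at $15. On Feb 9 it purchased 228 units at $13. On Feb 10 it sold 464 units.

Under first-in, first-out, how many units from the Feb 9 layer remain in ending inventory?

Feb 7, 211 sold [FIFO — oldest first]: 201 @ $16 + 10 @ $15 = $3,366
Feb 10, 464 sold [FIFO — oldest first]: 137 @ $15 + 326 @ $15 + 1 @ $13 = $6,958
Total COGS = $3,366 + $6,958 = $10,324
Ending inventory: 227 @ $13 = $2,951

227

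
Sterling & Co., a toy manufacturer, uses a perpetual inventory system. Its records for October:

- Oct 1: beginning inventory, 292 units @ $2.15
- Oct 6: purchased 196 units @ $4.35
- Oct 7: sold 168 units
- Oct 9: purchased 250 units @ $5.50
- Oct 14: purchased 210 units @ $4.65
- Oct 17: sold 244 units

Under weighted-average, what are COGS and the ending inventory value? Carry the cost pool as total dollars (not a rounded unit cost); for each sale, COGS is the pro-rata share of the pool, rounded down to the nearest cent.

COGS = $1,548.91; ending inventory = $2,282.99

After Oct 1: 292 on hand, pool $627.80 (≈ $2.1500 each)
After Oct 6: 488 on hand, pool $1,480.40 (≈ $3.0336 each)
Oct 7, sell 168: 168/488 × $1,480.40 → $509.64
After Oct 9: 570 on hand, pool $2,345.76 (≈ $4.1154 each)
After Oct 14: 780 on hand, pool $3,322.26 (≈ $4.2593 each)
Oct 17, sell 244: 244/780 × $3,322.26 → $1,039.27
Total COGS = $509.64 + $1,039.27 = $1,548.91
Ending inventory (cost pool remaining) = $2,282.99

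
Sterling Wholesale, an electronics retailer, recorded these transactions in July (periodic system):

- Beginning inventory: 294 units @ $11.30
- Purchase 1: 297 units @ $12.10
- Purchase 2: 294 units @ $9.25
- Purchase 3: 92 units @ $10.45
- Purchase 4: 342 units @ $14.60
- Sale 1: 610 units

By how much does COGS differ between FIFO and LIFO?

$490.95

FIFO COGS: 294 @ $11.30 + 297 @ $12.10 + 19 @ $9.25 = $7,091.65
LIFO COGS: 342 @ $14.60 + 92 @ $10.45 + 176 @ $9.25 = $7,582.60
Difference = |$7,091.65 − $7,582.60| = $490.95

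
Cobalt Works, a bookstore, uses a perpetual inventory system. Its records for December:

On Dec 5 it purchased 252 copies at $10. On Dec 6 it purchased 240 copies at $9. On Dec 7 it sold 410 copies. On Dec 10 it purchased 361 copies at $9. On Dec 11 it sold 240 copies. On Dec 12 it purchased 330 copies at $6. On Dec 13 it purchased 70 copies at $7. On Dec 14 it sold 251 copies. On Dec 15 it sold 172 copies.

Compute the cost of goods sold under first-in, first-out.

Dec 7, 410 sold [FIFO — oldest first]: 252 @ $10 + 158 @ $9 = $3,942
Dec 11, 240 sold [FIFO — oldest first]: 82 @ $9 + 158 @ $9 = $2,160
Dec 14, 251 sold [FIFO — oldest first]: 203 @ $9 + 48 @ $6 = $2,115
Dec 15, 172 sold [FIFO — oldest first]: 172 @ $6 = $1,032
Total COGS = $3,942 + $2,160 + $2,115 + $1,032 = $9,249
Ending inventory: 110 @ $6 + 70 @ $7 = $1,150
Check: goods available $10,399 = COGS $9,249 + ending $1,150

COGS = $9,249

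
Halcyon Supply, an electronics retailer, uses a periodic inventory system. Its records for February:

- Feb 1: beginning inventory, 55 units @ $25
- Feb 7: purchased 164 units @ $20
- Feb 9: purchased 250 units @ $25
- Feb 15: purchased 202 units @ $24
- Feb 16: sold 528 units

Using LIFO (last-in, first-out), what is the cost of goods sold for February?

Feb 16, 528 sold [LIFO — newest first]: 202 @ $24 + 250 @ $25 + 76 @ $20 = $12,618
Ending inventory: 55 @ $25 + 88 @ $20 = $3,135
Check: goods available $15,753 = COGS $12,618 + ending $3,135

COGS = $12,618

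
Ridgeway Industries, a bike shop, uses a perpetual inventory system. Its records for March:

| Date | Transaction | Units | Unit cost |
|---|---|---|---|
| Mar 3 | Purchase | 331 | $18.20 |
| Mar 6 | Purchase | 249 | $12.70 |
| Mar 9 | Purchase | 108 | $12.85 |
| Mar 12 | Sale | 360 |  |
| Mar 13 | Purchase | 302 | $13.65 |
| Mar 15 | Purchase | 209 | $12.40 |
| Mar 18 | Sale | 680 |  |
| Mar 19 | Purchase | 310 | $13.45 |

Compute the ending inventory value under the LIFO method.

Ending inventory = $7,063.30

Mar 12, 360 sold [LIFO — newest first]: 108 @ $12.85 + 249 @ $12.70 + 3 @ $18.20 = $4,604.70
Mar 18, 680 sold [LIFO — newest first]: 209 @ $12.40 + 302 @ $13.65 + 169 @ $18.20 = $9,789.70
Total COGS = $4,604.70 + $9,789.70 = $14,394.40
Ending inventory: 159 @ $18.20 + 310 @ $13.45 = $7,063.30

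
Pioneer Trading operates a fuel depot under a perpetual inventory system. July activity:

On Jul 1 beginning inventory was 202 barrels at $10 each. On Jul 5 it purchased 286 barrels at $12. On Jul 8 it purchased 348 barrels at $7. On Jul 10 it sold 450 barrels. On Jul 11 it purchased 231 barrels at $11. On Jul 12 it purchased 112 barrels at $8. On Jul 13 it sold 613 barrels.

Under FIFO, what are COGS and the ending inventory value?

COGS = $10,385; ending inventory = $940

Jul 10, 450 sold [FIFO — oldest first]: 202 @ $10 + 248 @ $12 = $4,996
Jul 13, 613 sold [FIFO — oldest first]: 38 @ $12 + 348 @ $7 + 227 @ $11 = $5,389
Total COGS = $4,996 + $5,389 = $10,385
Ending inventory: 4 @ $11 + 112 @ $8 = $940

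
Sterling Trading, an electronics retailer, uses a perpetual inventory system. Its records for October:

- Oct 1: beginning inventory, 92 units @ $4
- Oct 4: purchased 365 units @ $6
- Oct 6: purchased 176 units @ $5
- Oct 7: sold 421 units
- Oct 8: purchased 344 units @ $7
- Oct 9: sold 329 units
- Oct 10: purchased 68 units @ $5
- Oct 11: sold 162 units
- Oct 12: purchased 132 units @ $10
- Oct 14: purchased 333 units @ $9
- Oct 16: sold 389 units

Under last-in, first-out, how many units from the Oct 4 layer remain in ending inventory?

Oct 7, 421 sold [LIFO — newest first]: 176 @ $5 + 245 @ $6 = $2,350
Oct 9, 329 sold [LIFO — newest first]: 329 @ $7 = $2,303
Oct 11, 162 sold [LIFO — newest first]: 68 @ $5 + 15 @ $7 + 79 @ $6 = $919
Oct 16, 389 sold [LIFO — newest first]: 333 @ $9 + 56 @ $10 = $3,557
Total COGS = $2,350 + $2,303 + $919 + $3,557 = $9,129
Ending inventory: 92 @ $4 + 41 @ $6 + 76 @ $10 = $1,374
Check: goods available $10,503 = COGS $9,129 + ending $1,374

41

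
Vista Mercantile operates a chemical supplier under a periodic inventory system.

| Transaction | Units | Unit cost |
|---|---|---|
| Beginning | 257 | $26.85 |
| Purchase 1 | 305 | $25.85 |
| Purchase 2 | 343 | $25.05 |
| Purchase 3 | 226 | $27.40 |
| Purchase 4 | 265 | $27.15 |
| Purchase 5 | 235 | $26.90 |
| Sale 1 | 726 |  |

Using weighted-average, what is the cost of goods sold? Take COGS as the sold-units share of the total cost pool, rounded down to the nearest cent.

Sale 1, sell 726: 726/1631 × $43,085.50 → $19,178.46
Ending inventory (cost pool remaining) = $23,907.04

COGS = $19,178.46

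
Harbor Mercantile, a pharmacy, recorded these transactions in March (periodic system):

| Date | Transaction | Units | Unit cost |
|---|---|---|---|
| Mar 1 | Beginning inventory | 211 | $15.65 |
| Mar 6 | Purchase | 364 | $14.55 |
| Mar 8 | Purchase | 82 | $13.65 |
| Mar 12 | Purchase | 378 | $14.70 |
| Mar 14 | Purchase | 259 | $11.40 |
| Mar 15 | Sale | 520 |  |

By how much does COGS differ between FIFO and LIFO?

FIFO COGS: 211 @ $15.65 + 309 @ $14.55 = $7,798.10
LIFO COGS: 259 @ $11.40 + 261 @ $14.70 = $6,789.30
Difference = |$7,798.10 − $6,789.30| = $1,008.80

$1,008.80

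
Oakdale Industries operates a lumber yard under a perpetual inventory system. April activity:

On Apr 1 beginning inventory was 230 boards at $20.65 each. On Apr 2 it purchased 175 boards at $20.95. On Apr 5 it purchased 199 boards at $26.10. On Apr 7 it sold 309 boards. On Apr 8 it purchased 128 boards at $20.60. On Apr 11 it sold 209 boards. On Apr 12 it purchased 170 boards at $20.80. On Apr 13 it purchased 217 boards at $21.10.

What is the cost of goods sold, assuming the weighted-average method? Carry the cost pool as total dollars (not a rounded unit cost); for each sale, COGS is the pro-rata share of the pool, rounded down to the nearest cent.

After Apr 1: 230 on hand, pool $4,749.50 (≈ $20.6500 each)
After Apr 2: 405 on hand, pool $8,415.75 (≈ $20.7796 each)
After Apr 5: 604 on hand, pool $13,609.65 (≈ $22.5325 each)
Apr 7, sell 309: 309/604 × $13,609.65 → $6,962.55
After Apr 8: 423 on hand, pool $9,283.90 (≈ $21.9478 each)
Apr 11, sell 209: 209/423 × $9,283.90 → $4,587.08
After Apr 12: 384 on hand, pool $8,232.82 (≈ $21.4396 each)
After Apr 13: 601 on hand, pool $12,811.52 (≈ $21.3170 each)
Total COGS = $6,962.55 + $4,587.08 = $11,549.63
Ending inventory (cost pool remaining) = $12,811.52
Check: goods available $24,361.15 = COGS $11,549.63 + ending $12,811.52

COGS = $11,549.63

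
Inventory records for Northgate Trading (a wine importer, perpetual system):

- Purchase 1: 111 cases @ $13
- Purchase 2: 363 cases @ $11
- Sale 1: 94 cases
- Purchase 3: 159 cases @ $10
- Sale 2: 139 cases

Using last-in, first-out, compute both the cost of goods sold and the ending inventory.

COGS = $2,424; ending inventory = $4,602

Sale 1 (94) [LIFO — newest first]: 94 @ $11 = $1,034
Sale 2 (139) [LIFO — newest first]: 139 @ $10 = $1,390
Total COGS = $1,034 + $1,390 = $2,424
Ending inventory: 111 @ $13 + 269 @ $11 + 20 @ $10 = $4,602
Check: goods available $7,026 = COGS $2,424 + ending $4,602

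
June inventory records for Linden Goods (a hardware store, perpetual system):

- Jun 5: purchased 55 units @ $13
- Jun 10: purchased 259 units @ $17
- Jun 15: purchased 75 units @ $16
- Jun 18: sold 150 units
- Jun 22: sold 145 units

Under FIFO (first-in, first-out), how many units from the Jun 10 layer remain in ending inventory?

Jun 18, 150 sold [FIFO — oldest first]: 55 @ $13 + 95 @ $17 = $2,330
Jun 22, 145 sold [FIFO — oldest first]: 145 @ $17 = $2,465
Total COGS = $2,330 + $2,465 = $4,795
Ending inventory: 19 @ $17 + 75 @ $16 = $1,523
Check: goods available $6,318 = COGS $4,795 + ending $1,523

19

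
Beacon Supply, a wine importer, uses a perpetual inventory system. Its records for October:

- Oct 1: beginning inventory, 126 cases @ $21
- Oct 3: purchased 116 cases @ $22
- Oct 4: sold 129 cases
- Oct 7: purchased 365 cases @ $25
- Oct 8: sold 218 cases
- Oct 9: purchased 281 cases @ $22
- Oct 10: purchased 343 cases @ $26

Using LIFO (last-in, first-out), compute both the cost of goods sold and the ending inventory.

COGS = $8,275; ending inventory = $21,148

Oct 4, 129 sold [LIFO — newest first]: 116 @ $22 + 13 @ $21 = $2,825
Oct 8, 218 sold [LIFO — newest first]: 218 @ $25 = $5,450
Total COGS = $2,825 + $5,450 = $8,275
Ending inventory: 113 @ $21 + 147 @ $25 + 281 @ $22 + 343 @ $26 = $21,148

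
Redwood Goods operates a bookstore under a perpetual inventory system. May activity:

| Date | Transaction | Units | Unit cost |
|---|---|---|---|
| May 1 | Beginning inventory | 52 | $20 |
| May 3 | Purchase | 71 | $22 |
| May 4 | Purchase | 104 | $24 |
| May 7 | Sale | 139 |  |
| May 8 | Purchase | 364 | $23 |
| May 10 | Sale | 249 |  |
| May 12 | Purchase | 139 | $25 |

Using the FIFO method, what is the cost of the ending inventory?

May 7, 139 sold [FIFO — oldest first]: 52 @ $20 + 71 @ $22 + 16 @ $24 = $2,986
May 10, 249 sold [FIFO — oldest first]: 88 @ $24 + 161 @ $23 = $5,815
Total COGS = $2,986 + $5,815 = $8,801
Ending inventory: 203 @ $23 + 139 @ $25 = $8,144
Check: goods available $16,945 = COGS $8,801 + ending $8,144

Ending inventory = $8,144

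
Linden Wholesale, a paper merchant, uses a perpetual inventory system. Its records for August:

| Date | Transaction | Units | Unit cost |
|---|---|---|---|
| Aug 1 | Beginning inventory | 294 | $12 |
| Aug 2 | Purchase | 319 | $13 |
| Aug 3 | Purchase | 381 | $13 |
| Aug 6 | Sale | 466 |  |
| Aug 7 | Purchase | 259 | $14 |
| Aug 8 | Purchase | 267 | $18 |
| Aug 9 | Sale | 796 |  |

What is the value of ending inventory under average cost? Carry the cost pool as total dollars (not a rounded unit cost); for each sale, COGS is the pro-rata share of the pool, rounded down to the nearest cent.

After Aug 1: 294 on hand, pool $3,528.00 (≈ $12.0000 each)
After Aug 2: 613 on hand, pool $7,675.00 (≈ $12.5204 each)
After Aug 3: 994 on hand, pool $12,628.00 (≈ $12.7042 each)
Aug 6, sell 466: 466/994 × $12,628.00 → $5,920.16
After Aug 7: 787 on hand, pool $10,333.84 (≈ $13.1307 each)
After Aug 8: 1054 on hand, pool $15,139.84 (≈ $14.3642 each)
Aug 9, sell 796: 796/1054 × $15,139.84 → $11,433.88
Total COGS = $5,920.16 + $11,433.88 = $17,354.04
Ending inventory (cost pool remaining) = $3,705.96
Check: goods available $21,060.00 = COGS $17,354.04 + ending $3,705.96

Ending inventory = $3,705.96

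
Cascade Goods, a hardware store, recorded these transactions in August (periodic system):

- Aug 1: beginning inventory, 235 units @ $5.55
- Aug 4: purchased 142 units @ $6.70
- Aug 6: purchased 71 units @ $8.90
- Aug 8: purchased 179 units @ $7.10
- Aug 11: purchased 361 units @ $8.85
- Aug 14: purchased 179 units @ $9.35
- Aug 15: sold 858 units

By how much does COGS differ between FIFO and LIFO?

FIFO COGS: 235 @ $5.55 + 142 @ $6.70 + 71 @ $8.90 + 179 @ $7.10 + 231 @ $8.85 = $6,202.80
LIFO COGS: 179 @ $9.35 + 361 @ $8.85 + 179 @ $7.10 + 71 @ $8.90 + 68 @ $6.70 = $7,226.90
Difference = |$6,202.80 − $7,226.90| = $1,024.10

$1,024.10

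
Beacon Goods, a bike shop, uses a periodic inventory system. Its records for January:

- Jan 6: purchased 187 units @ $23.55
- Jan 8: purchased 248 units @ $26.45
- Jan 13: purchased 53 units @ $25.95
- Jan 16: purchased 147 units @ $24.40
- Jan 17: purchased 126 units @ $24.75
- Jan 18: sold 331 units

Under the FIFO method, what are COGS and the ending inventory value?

COGS = $8,212.65; ending inventory = $10,831.45

Jan 18, 331 sold [FIFO — oldest first]: 187 @ $23.55 + 144 @ $26.45 = $8,212.65
Ending inventory: 104 @ $26.45 + 53 @ $25.95 + 147 @ $24.40 + 126 @ $24.75 = $10,831.45
Check: goods available $19,044.10 = COGS $8,212.65 + ending $10,831.45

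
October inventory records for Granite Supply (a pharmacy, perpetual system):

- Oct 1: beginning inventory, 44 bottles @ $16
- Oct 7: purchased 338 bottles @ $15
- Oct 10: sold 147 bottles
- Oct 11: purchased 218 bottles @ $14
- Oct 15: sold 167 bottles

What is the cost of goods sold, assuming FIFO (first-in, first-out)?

COGS = $4,754

Oct 10, 147 sold [FIFO — oldest first]: 44 @ $16 + 103 @ $15 = $2,249
Oct 15, 167 sold [FIFO — oldest first]: 167 @ $15 = $2,505
Total COGS = $2,249 + $2,505 = $4,754
Ending inventory: 68 @ $15 + 218 @ $14 = $4,072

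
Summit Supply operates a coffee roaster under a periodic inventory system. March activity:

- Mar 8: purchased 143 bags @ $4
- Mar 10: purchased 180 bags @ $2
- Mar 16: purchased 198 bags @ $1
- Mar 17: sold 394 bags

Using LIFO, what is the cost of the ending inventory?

Mar 17, 394 sold [LIFO — newest first]: 198 @ $1 + 180 @ $2 + 16 @ $4 = $622
Ending inventory: 127 @ $4 = $508
Check: goods available $1,130 = COGS $622 + ending $508

Ending inventory = $508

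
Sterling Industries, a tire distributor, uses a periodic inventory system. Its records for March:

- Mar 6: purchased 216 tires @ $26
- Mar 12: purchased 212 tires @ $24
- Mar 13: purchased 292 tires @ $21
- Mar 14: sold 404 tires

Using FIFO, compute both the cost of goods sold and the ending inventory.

Mar 14, 404 sold [FIFO — oldest first]: 216 @ $26 + 188 @ $24 = $10,128
Ending inventory: 24 @ $24 + 292 @ $21 = $6,708

COGS = $10,128; ending inventory = $6,708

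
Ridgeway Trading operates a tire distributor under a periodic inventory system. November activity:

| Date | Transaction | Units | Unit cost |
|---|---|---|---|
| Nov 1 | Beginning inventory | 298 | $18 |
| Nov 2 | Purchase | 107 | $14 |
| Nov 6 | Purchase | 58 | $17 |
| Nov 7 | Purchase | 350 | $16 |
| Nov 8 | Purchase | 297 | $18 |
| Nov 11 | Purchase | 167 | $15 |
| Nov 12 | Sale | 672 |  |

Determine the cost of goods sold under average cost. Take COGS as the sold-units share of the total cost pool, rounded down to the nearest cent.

COGS = $11,208.24

Nov 12, sell 672: 672/1277 × $21,299.00 → $11,208.24
Ending inventory (cost pool remaining) = $10,090.76
Check: goods available $21,299.00 = COGS $11,208.24 + ending $10,090.76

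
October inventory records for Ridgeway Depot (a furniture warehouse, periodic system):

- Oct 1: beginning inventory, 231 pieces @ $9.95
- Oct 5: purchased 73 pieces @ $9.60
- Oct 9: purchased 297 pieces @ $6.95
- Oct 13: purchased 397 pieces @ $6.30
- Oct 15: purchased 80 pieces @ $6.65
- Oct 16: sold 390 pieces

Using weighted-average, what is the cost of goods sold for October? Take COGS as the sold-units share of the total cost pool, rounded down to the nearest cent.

COGS = $2,929.16

Oct 16, sell 390: 390/1078 × $8,096.50 → $2,929.16
Ending inventory (cost pool remaining) = $5,167.34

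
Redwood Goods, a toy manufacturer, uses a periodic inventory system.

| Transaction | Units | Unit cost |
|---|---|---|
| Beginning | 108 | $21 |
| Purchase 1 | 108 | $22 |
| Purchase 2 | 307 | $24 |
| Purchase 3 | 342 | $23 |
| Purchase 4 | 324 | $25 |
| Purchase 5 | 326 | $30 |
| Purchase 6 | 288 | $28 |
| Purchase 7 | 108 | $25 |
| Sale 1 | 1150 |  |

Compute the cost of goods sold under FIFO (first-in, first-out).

COGS = $27,003

Sale 1 (1150) [FIFO — oldest first]: 108 @ $21 + 108 @ $22 + 307 @ $24 + 342 @ $23 + 285 @ $25 = $27,003
Ending inventory: 39 @ $25 + 326 @ $30 + 288 @ $28 + 108 @ $25 = $21,519
Check: goods available $48,522 = COGS $27,003 + ending $21,519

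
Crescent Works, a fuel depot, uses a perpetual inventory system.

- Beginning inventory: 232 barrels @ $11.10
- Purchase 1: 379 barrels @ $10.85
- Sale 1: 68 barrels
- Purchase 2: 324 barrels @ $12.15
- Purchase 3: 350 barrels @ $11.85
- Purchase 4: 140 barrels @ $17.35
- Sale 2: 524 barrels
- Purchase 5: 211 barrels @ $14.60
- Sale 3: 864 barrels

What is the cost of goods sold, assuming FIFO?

Sale 1 (68) [FIFO — oldest first]: 68 @ $11.10 = $754.80
Sale 2 (524) [FIFO — oldest first]: 164 @ $11.10 + 360 @ $10.85 = $5,726.40
Sale 3 (864) [FIFO — oldest first]: 19 @ $10.85 + 324 @ $12.15 + 350 @ $11.85 + 140 @ $17.35 + 31 @ $14.60 = $11,171.85
Total COGS = $754.80 + $5,726.40 + $11,171.85 = $17,653.05
Ending inventory: 180 @ $14.60 = $2,628.00
Check: goods available $20,281.05 = COGS $17,653.05 + ending $2,628.00

COGS = $17,653.05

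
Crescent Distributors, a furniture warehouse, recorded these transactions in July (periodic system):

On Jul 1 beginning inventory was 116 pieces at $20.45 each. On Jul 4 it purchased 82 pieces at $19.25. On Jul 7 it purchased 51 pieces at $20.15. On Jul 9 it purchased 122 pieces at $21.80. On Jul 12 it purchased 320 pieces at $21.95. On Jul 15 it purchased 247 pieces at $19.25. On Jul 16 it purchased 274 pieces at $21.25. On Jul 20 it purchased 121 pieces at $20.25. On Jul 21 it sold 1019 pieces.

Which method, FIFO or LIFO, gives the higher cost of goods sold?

LIFO

FIFO COGS: 116 @ $20.45 + 82 @ $19.25 + 51 @ $20.15 + 122 @ $21.80 + 320 @ $21.95 + 247 @ $19.25 + 81 @ $21.25 = $21,137.95
LIFO COGS: 121 @ $20.25 + 274 @ $21.25 + 247 @ $19.25 + 320 @ $21.95 + 57 @ $21.80 = $21,294.10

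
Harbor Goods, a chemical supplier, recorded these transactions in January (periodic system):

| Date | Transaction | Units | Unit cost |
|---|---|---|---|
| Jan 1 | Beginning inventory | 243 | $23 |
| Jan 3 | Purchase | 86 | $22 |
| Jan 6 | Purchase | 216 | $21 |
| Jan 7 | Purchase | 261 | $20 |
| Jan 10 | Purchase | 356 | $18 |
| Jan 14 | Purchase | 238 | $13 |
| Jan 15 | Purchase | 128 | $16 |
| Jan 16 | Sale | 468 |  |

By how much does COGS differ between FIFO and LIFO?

FIFO COGS: 243 @ $23 + 86 @ $22 + 139 @ $21 = $10,400
LIFO COGS: 128 @ $16 + 238 @ $13 + 102 @ $18 = $6,978
Difference = |$10,400 − $6,978| = $3,422

$3,422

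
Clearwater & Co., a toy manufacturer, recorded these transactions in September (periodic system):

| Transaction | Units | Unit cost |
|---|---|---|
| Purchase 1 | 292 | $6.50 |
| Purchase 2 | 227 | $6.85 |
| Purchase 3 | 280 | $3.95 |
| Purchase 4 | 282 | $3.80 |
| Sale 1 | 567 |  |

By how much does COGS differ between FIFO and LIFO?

$1,430.70

FIFO COGS: 292 @ $6.50 + 227 @ $6.85 + 48 @ $3.95 = $3,642.55
LIFO COGS: 282 @ $3.80 + 280 @ $3.95 + 5 @ $6.85 = $2,211.85
Difference = |$3,642.55 − $2,211.85| = $1,430.70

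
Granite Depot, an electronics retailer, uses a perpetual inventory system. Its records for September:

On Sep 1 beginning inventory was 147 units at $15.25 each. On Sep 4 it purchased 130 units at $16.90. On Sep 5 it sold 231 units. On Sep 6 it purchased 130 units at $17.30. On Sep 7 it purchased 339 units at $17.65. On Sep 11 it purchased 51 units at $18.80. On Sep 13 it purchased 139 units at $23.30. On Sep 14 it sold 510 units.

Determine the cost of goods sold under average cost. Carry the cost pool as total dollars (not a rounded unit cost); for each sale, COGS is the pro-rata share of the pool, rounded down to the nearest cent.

After Sep 1: 147 on hand, pool $2,241.75 (≈ $15.2500 each)
After Sep 4: 277 on hand, pool $4,438.75 (≈ $16.0244 each)
Sep 5, sell 231: 231/277 × $4,438.75 → $3,701.62
After Sep 6: 176 on hand, pool $2,986.13 (≈ $16.9666 each)
After Sep 7: 515 on hand, pool $8,969.48 (≈ $17.4165 each)
After Sep 11: 566 on hand, pool $9,928.28 (≈ $17.5411 each)
After Sep 13: 705 on hand, pool $13,166.98 (≈ $18.6766 each)
Sep 14, sell 510: 510/705 × $13,166.98 → $9,525.04
Total COGS = $3,701.62 + $9,525.04 = $13,226.66
Ending inventory (cost pool remaining) = $3,641.94

COGS = $13,226.66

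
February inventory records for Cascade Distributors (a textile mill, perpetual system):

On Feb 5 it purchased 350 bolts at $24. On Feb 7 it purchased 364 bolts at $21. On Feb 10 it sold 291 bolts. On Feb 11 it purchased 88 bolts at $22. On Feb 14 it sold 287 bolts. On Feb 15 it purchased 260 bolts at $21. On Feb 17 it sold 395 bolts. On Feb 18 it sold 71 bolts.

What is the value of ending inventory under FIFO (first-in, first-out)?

Ending inventory = $378

Feb 10, 291 sold [FIFO — oldest first]: 291 @ $24 = $6,984
Feb 14, 287 sold [FIFO — oldest first]: 59 @ $24 + 228 @ $21 = $6,204
Feb 17, 395 sold [FIFO — oldest first]: 136 @ $21 + 88 @ $22 + 171 @ $21 = $8,383
Feb 18, 71 sold [FIFO — oldest first]: 71 @ $21 = $1,491
Total COGS = $6,984 + $6,204 + $8,383 + $1,491 = $23,062
Ending inventory: 18 @ $21 = $378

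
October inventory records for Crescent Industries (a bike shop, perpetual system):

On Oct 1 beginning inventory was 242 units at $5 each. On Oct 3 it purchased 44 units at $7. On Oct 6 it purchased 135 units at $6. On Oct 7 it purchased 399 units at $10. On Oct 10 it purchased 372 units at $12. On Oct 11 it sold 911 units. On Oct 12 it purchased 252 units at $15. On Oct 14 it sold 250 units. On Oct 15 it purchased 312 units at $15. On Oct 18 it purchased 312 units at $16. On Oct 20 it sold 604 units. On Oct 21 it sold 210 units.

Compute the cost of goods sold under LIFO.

COGS = $23,769

Oct 11, 911 sold [LIFO — newest first]: 372 @ $12 + 399 @ $10 + 135 @ $6 + 5 @ $7 = $9,299
Oct 14, 250 sold [LIFO — newest first]: 250 @ $15 = $3,750
Oct 20, 604 sold [LIFO — newest first]: 312 @ $16 + 292 @ $15 = $9,372
Oct 21, 210 sold [LIFO — newest first]: 20 @ $15 + 2 @ $15 + 39 @ $7 + 149 @ $5 = $1,348
Total COGS = $9,299 + $3,750 + $9,372 + $1,348 = $23,769
Ending inventory: 93 @ $5 = $465
Check: goods available $24,234 = COGS $23,769 + ending $465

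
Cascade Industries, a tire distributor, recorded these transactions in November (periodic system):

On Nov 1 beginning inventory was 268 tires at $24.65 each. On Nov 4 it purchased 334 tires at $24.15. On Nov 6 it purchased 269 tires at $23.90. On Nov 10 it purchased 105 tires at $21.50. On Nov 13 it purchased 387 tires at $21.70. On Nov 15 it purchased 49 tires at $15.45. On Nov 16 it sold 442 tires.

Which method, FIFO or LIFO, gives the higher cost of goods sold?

FIFO COGS: 268 @ $24.65 + 174 @ $24.15 = $10,808.30
LIFO COGS: 49 @ $15.45 + 387 @ $21.70 + 6 @ $21.50 = $9,283.95

FIFO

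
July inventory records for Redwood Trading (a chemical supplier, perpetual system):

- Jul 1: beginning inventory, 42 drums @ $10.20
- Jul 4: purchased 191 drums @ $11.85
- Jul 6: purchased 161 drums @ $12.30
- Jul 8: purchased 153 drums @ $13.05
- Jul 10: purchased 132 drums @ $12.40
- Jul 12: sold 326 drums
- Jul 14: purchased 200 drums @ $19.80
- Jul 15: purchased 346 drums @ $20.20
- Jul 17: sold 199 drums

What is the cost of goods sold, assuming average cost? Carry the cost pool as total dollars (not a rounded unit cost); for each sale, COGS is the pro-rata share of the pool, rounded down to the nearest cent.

After Jul 1: 42 on hand, pool $428.40 (≈ $10.2000 each)
After Jul 4: 233 on hand, pool $2,691.75 (≈ $11.5526 each)
After Jul 6: 394 on hand, pool $4,672.05 (≈ $11.8580 each)
After Jul 8: 547 on hand, pool $6,668.70 (≈ $12.1914 each)
After Jul 10: 679 on hand, pool $8,305.50 (≈ $12.2320 each)
Jul 12, sell 326: 326/679 × $8,305.50 → $3,987.61
After Jul 14: 553 on hand, pool $8,277.89 (≈ $14.9691 each)
After Jul 15: 899 on hand, pool $15,267.09 (≈ $16.9823 each)
Jul 17, sell 199: 199/899 × $15,267.09 → $3,379.47
Total COGS = $3,987.61 + $3,379.47 = $7,367.08
Ending inventory (cost pool remaining) = $11,887.62

COGS = $7,367.08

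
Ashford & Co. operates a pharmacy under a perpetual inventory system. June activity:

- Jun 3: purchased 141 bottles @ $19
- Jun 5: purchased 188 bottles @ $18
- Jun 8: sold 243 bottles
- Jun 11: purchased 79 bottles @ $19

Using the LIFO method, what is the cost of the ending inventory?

Jun 8, 243 sold [LIFO — newest first]: 188 @ $18 + 55 @ $19 = $4,429
Ending inventory: 86 @ $19 + 79 @ $19 = $3,135

Ending inventory = $3,135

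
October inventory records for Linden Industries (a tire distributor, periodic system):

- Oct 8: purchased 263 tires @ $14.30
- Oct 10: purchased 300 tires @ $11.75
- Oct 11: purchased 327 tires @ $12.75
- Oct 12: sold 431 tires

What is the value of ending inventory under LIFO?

Ending inventory = $6,063.90

Oct 12, 431 sold [LIFO — newest first]: 327 @ $12.75 + 104 @ $11.75 = $5,391.25
Ending inventory: 263 @ $14.30 + 196 @ $11.75 = $6,063.90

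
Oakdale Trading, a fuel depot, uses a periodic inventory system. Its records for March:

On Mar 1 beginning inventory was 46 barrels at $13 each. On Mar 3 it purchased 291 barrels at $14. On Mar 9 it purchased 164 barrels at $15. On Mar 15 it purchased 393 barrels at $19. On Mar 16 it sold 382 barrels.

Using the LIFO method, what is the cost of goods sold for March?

COGS = $7,258

Mar 16, 382 sold [LIFO — newest first]: 382 @ $19 = $7,258
Ending inventory: 46 @ $13 + 291 @ $14 + 164 @ $15 + 11 @ $19 = $7,341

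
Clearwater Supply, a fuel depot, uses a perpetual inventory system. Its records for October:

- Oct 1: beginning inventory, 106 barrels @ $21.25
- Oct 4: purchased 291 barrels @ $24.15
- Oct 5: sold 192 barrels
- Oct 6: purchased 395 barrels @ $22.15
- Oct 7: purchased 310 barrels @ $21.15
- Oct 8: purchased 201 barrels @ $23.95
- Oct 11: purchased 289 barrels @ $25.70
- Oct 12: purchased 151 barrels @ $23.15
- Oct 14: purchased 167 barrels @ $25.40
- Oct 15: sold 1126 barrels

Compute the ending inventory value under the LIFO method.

Oct 5, 192 sold [LIFO — newest first]: 192 @ $24.15 = $4,636.80
Oct 15, 1126 sold [LIFO — newest first]: 167 @ $25.40 + 151 @ $23.15 + 289 @ $25.70 + 201 @ $23.95 + 310 @ $21.15 + 8 @ $22.15 = $26,712.40
Total COGS = $4,636.80 + $26,712.40 = $31,349.20
Ending inventory: 106 @ $21.25 + 99 @ $24.15 + 387 @ $22.15 = $13,215.40
Check: goods available $44,564.60 = COGS $31,349.20 + ending $13,215.40

Ending inventory = $13,215.40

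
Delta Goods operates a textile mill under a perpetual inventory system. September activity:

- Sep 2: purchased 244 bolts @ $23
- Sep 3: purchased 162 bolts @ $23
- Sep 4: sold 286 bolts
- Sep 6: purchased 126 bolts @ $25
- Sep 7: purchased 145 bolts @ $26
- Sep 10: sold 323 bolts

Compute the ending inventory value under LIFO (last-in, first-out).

Ending inventory = $1,564

Sep 4, 286 sold [LIFO — newest first]: 162 @ $23 + 124 @ $23 = $6,578
Sep 10, 323 sold [LIFO — newest first]: 145 @ $26 + 126 @ $25 + 52 @ $23 = $8,116
Total COGS = $6,578 + $8,116 = $14,694
Ending inventory: 68 @ $23 = $1,564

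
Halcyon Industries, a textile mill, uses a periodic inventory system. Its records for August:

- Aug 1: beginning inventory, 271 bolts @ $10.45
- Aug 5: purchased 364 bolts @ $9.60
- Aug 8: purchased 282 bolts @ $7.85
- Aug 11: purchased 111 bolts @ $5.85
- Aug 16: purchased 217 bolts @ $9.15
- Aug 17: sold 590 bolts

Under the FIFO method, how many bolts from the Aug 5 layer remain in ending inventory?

45

Aug 17, 590 sold [FIFO — oldest first]: 271 @ $10.45 + 319 @ $9.60 = $5,894.35
Ending inventory: 45 @ $9.60 + 282 @ $7.85 + 111 @ $5.85 + 217 @ $9.15 = $5,280.60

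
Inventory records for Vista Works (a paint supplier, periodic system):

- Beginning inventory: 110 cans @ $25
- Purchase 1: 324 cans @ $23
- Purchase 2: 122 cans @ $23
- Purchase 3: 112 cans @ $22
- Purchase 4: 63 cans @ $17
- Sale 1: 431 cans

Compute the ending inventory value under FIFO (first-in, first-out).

Ending inventory = $6,410

Sale 1 (431) [FIFO — oldest first]: 110 @ $25 + 321 @ $23 = $10,133
Ending inventory: 3 @ $23 + 122 @ $23 + 112 @ $22 + 63 @ $17 = $6,410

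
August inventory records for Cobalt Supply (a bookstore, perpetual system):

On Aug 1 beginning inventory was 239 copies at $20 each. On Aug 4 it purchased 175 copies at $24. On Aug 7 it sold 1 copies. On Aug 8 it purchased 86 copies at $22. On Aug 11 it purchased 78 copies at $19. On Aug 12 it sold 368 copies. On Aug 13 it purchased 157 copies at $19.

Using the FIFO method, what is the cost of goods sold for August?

Aug 7, 1 sold [FIFO — oldest first]: 1 @ $20 = $20
Aug 12, 368 sold [FIFO — oldest first]: 238 @ $20 + 130 @ $24 = $7,880
Total COGS = $20 + $7,880 = $7,900
Ending inventory: 45 @ $24 + 86 @ $22 + 78 @ $19 + 157 @ $19 = $7,437
Check: goods available $15,337 = COGS $7,900 + ending $7,437

COGS = $7,900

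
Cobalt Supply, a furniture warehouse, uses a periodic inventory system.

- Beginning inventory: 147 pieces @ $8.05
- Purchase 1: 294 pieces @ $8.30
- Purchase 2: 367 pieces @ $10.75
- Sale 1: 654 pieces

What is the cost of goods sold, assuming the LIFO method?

Sale 1 (654) [LIFO — newest first]: 367 @ $10.75 + 287 @ $8.30 = $6,327.35
Ending inventory: 147 @ $8.05 + 7 @ $8.30 = $1,241.45
Check: goods available $7,568.80 = COGS $6,327.35 + ending $1,241.45

COGS = $6,327.35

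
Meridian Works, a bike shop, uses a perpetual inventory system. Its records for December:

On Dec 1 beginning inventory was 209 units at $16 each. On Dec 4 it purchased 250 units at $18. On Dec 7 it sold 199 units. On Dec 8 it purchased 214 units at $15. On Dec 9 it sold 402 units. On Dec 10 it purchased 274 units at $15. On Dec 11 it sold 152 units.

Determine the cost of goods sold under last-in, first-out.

COGS = $12,182

Dec 7, 199 sold [LIFO — newest first]: 199 @ $18 = $3,582
Dec 9, 402 sold [LIFO — newest first]: 214 @ $15 + 51 @ $18 + 137 @ $16 = $6,320
Dec 11, 152 sold [LIFO — newest first]: 152 @ $15 = $2,280
Total COGS = $3,582 + $6,320 + $2,280 = $12,182
Ending inventory: 72 @ $16 + 122 @ $15 = $2,982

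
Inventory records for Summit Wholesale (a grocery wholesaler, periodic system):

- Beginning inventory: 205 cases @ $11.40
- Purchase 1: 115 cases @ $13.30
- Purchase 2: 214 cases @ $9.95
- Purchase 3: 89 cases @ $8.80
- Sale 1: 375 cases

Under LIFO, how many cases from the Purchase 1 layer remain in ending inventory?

43

Sale 1 (375) [LIFO — newest first]: 89 @ $8.80 + 214 @ $9.95 + 72 @ $13.30 = $3,870.10
Ending inventory: 205 @ $11.40 + 43 @ $13.30 = $2,908.90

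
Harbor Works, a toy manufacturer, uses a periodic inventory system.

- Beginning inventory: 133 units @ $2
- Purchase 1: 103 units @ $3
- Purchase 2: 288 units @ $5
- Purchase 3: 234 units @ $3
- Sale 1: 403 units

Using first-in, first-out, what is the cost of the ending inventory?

Ending inventory = $1,307

Sale 1 (403) [FIFO — oldest first]: 133 @ $2 + 103 @ $3 + 167 @ $5 = $1,410
Ending inventory: 121 @ $5 + 234 @ $3 = $1,307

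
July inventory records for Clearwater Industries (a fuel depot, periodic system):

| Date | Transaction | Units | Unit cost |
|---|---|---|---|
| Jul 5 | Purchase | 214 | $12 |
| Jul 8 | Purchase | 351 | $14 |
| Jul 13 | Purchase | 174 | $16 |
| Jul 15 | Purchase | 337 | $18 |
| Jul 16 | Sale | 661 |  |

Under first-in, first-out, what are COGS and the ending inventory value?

COGS = $9,018; ending inventory = $7,314

Jul 16, 661 sold [FIFO — oldest first]: 214 @ $12 + 351 @ $14 + 96 @ $16 = $9,018
Ending inventory: 78 @ $16 + 337 @ $18 = $7,314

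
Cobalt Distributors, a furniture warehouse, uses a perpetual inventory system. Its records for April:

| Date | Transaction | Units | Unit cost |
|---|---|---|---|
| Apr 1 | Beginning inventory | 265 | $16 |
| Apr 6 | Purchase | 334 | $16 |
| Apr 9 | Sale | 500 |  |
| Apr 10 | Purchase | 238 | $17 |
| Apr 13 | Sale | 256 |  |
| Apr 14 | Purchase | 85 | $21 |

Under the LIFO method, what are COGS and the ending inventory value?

COGS = $12,334; ending inventory = $3,081

Apr 9, 500 sold [LIFO — newest first]: 334 @ $16 + 166 @ $16 = $8,000
Apr 13, 256 sold [LIFO — newest first]: 238 @ $17 + 18 @ $16 = $4,334
Total COGS = $8,000 + $4,334 = $12,334
Ending inventory: 81 @ $16 + 85 @ $21 = $3,081
Check: goods available $15,415 = COGS $12,334 + ending $3,081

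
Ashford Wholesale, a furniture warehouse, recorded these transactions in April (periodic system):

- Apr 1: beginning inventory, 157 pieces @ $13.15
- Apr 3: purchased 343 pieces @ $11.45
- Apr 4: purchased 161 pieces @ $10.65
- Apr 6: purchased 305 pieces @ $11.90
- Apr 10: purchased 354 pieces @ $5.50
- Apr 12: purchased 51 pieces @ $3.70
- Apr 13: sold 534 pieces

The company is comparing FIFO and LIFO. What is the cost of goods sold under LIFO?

COGS = $3,670.80

FIFO COGS: 157 @ $13.15 + 343 @ $11.45 + 34 @ $10.65 = $6,354.00
LIFO COGS: 51 @ $3.70 + 354 @ $5.50 + 129 @ $11.90 = $3,670.80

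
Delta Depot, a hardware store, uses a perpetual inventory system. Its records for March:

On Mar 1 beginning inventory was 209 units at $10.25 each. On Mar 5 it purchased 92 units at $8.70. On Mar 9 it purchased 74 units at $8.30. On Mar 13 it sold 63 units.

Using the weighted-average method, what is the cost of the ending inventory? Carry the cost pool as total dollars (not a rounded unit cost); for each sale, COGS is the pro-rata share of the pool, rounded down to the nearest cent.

After Mar 1: 209 on hand, pool $2,142.25 (≈ $10.2500 each)
After Mar 5: 301 on hand, pool $2,942.65 (≈ $9.7762 each)
After Mar 9: 375 on hand, pool $3,556.85 (≈ $9.4849 each)
Mar 13, sell 63: 63/375 × $3,556.85 → $597.55
Ending inventory (cost pool remaining) = $2,959.30

Ending inventory = $2,959.30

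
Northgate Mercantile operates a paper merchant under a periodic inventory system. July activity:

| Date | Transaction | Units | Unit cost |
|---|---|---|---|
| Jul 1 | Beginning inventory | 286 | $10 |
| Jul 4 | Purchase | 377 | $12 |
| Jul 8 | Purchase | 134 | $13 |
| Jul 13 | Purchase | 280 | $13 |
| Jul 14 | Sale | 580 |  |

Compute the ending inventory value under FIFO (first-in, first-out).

Ending inventory = $6,378

Jul 14, 580 sold [FIFO — oldest first]: 286 @ $10 + 294 @ $12 = $6,388
Ending inventory: 83 @ $12 + 134 @ $13 + 280 @ $13 = $6,378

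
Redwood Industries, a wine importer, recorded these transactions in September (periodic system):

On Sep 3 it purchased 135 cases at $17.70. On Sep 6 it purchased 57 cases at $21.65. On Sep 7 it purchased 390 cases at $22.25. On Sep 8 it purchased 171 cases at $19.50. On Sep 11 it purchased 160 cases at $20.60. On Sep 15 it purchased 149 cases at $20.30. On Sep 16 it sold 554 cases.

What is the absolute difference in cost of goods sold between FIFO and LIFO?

$376.35

FIFO COGS: 135 @ $17.70 + 57 @ $21.65 + 362 @ $22.25 = $11,678.05
LIFO COGS: 149 @ $20.30 + 160 @ $20.60 + 171 @ $19.50 + 74 @ $22.25 = $11,301.70
Difference = |$11,678.05 − $11,301.70| = $376.35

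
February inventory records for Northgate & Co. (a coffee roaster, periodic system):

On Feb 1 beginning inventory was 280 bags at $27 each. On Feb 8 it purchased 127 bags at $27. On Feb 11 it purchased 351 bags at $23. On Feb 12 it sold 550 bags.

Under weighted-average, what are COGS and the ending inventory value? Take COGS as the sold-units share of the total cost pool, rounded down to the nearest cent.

COGS = $13,831.26; ending inventory = $5,230.74

Feb 12, sell 550: 550/758 × $19,062.00 → $13,831.26
Ending inventory (cost pool remaining) = $5,230.74
Check: goods available $19,062.00 = COGS $13,831.26 + ending $5,230.74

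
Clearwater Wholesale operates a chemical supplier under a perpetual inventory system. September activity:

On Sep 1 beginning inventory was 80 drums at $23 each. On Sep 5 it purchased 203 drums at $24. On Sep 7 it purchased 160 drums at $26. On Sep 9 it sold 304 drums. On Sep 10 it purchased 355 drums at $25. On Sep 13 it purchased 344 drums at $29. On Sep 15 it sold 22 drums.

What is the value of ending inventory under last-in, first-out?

Sep 9, 304 sold [LIFO — newest first]: 160 @ $26 + 144 @ $24 = $7,616
Sep 15, 22 sold [LIFO — newest first]: 22 @ $29 = $638
Total COGS = $7,616 + $638 = $8,254
Ending inventory: 80 @ $23 + 59 @ $24 + 355 @ $25 + 322 @ $29 = $21,469

Ending inventory = $21,469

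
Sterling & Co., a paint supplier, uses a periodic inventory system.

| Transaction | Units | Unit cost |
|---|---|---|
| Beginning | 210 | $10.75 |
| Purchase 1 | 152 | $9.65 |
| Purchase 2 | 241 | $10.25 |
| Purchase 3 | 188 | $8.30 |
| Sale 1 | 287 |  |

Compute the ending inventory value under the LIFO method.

Sale 1 (287) [LIFO — newest first]: 188 @ $8.30 + 99 @ $10.25 = $2,575.15
Ending inventory: 210 @ $10.75 + 152 @ $9.65 + 142 @ $10.25 = $5,179.80

Ending inventory = $5,179.80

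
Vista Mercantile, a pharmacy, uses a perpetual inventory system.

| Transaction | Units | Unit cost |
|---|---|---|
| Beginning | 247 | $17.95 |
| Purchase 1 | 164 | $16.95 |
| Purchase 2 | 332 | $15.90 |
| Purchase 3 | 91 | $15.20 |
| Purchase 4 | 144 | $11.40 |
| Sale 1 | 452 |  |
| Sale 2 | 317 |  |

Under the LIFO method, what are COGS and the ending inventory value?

COGS = $11,765.50; ending inventory = $3,751.55

Sale 1 (452) [LIFO — newest first]: 144 @ $11.40 + 91 @ $15.20 + 217 @ $15.90 = $6,475.10
Sale 2 (317) [LIFO — newest first]: 115 @ $15.90 + 164 @ $16.95 + 38 @ $17.95 = $5,290.40
Total COGS = $6,475.10 + $5,290.40 = $11,765.50
Ending inventory: 209 @ $17.95 = $3,751.55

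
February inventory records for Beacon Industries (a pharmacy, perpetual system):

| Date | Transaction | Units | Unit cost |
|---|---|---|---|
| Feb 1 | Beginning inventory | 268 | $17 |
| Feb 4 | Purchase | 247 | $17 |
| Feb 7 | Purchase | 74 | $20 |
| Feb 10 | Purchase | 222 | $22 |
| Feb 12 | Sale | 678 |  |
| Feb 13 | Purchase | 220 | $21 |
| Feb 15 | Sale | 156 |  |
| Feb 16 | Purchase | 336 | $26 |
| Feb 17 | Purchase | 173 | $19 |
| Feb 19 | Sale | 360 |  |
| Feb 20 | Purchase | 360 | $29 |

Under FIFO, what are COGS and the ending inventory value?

Feb 12, 678 sold [FIFO — oldest first]: 268 @ $17 + 247 @ $17 + 74 @ $20 + 89 @ $22 = $12,193
Feb 15, 156 sold [FIFO — oldest first]: 133 @ $22 + 23 @ $21 = $3,409
Feb 19, 360 sold [FIFO — oldest first]: 197 @ $21 + 163 @ $26 = $8,375
Total COGS = $12,193 + $3,409 + $8,375 = $23,977
Ending inventory: 173 @ $26 + 173 @ $19 + 360 @ $29 = $18,225
Check: goods available $42,202 = COGS $23,977 + ending $18,225

COGS = $23,977; ending inventory = $18,225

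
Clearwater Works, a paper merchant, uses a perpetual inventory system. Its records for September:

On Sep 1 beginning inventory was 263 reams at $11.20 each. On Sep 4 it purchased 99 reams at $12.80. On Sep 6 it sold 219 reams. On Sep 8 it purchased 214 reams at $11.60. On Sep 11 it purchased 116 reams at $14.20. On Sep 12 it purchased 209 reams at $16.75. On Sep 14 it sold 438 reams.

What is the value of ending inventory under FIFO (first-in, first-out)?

Ending inventory = $3,997.75

Sep 6, 219 sold [FIFO — oldest first]: 219 @ $11.20 = $2,452.80
Sep 14, 438 sold [FIFO — oldest first]: 44 @ $11.20 + 99 @ $12.80 + 214 @ $11.60 + 81 @ $14.20 = $5,392.60
Total COGS = $2,452.80 + $5,392.60 = $7,845.40
Ending inventory: 35 @ $14.20 + 209 @ $16.75 = $3,997.75
Check: goods available $11,843.15 = COGS $7,845.40 + ending $3,997.75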